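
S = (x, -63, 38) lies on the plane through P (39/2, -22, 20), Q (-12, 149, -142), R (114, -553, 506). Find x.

23

Coplanarity requires PQ · (PR × PS) = 0.
PQ = (-63/2, 171, -162), PR = (189/2, -531, 486); the triple product is linear in x with coefficient -2916 and constant term 67068.
Setting it to zero: x = 23.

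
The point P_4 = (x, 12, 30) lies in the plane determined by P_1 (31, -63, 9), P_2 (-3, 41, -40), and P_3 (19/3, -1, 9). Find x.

-2

A normal to the plane is n = P_1P_2 × P_1P_3 = (3038, 3626/3, 1372/3).
P_4 lies in the plane iff n · P_1P_4 = 0.
This gives (3038)x + (6076) = 0, so x = -2.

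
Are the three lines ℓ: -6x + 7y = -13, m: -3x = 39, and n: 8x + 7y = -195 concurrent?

Yes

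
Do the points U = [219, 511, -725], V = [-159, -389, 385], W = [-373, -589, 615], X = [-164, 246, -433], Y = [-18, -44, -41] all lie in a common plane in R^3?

The plane through U, V, W has normal n = UV × UW = (15000, -150600, -117000) and equation n·P = 11153400.
Checking the remaining points: n·X = 11153400, n·Y = 11153400.
All equal 11153400, so all 5 points lie in one plane.

Yes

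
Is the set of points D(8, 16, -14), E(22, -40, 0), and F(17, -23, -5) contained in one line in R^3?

DE = (14, -56, 14), DF = (9, -39, 9).
DE × DF = (42, 0, -42).
The cross product is nonzero, so the points do not lie on one line.

No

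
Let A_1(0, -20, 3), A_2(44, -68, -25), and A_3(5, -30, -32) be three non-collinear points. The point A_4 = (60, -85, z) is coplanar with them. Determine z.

A normal to the plane is n = A_1A_2 × A_1A_3 = (1400, 1400, -200).
A_4 lies in the plane iff n · A_1A_4 = 0.
This gives (-200)z + (-6400) = 0, so z = -32.

-32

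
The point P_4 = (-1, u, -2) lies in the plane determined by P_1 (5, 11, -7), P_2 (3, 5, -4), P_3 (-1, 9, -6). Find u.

A normal to the plane is n = P_1P_2 × P_1P_3 = (0, -16, -32).
P_4 lies in the plane iff n · P_1P_4 = 0.
This gives (-16)u + (16) = 0, so u = 1.

1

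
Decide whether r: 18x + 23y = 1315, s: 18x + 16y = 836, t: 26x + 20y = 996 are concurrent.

No

Intersecting r and s: solving the 2×2 system gives (x, y) = (-302/21, 479/7).
Substitute into t: (26)(-302/21) + (20)(479/7) = 2984/3.
But t requires 996 ≠ 2984/3, so the three lines have no common point.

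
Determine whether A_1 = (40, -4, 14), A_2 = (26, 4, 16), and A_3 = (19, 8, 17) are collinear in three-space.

Yes

A_1A_2 = (-14, 8, 2), A_1A_3 = (-21, 12, 3).
A_1A_2 × A_1A_3 = (0, 0, 0).
The cross product vanishes, so the three points are collinear.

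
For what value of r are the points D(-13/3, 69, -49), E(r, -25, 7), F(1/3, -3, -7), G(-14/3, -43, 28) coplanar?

1

Normal to plane DFG: n = (-840, -1120/3, -1640/3); plane equation n·P = 14000/3.
Requiring n·E = 14000/3: (-840)r + (16520/3) = 14000/3.
So r = 1.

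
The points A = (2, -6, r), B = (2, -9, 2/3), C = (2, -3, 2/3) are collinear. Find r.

2/3

Direction BC = (0, 6, 0). From the y-coordinate of A, the parameter along the line is τ = (-6 − (-9))/6 = 1/2.
Then r = 2/3 + 1/2·(0) = 2/3.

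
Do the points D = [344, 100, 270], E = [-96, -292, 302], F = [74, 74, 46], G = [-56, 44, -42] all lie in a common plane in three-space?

Yes

A normal to the plane through D, E, F is n = DE × DF = (88640, -107200, -94400).
The plane has equation n·P = -5715840. For G: n·G = -5715840.
Equal, so G lies in the plane and all four are coplanar.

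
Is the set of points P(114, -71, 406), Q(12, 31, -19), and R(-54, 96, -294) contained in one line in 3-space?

PQ = (-102, 102, -425), PR = (-168, 167, -700).
PQ × PR = (-425, 0, 102).
The cross product is nonzero, so the points do not lie on one line.

No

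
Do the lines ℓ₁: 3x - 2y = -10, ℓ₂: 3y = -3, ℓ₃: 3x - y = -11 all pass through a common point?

Yes

Lines aᵢx + bᵢy = cᵢ with pairwise distinct directions are concurrent exactly when det[aᵢ bᵢ cᵢ] = 0.
Here the determinant is 0.
It vanishes, so the lines are concurrent at (-4, -1).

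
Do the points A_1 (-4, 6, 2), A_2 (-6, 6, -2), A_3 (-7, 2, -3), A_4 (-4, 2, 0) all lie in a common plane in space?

With A_1 as base: A_1A_2 = (-2, 0, -4), A_1A_3 = (-3, -4, -5), A_1A_4 = (0, -4, -2).
A_1A_3 × A_1A_4 = (-12, -6, 12).
A_1A_2 · (A_1A_3 × A_1A_4) = -24.
Since -24 ≠ 0, the four points are not coplanar.

No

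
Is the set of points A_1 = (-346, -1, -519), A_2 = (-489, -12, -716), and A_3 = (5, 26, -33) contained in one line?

A_1A_2 = (-143, -11, -197), A_1A_3 = (351, 27, 486).
Comparing components 2 and 3: (-11)(486) − (-197)(27) = -27 ≠ 0, so A_1A_2 and A_1A_3 are not parallel and the points are not collinear.

No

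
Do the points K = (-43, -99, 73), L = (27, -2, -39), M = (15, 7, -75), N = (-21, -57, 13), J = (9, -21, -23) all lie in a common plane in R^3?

The plane through K, L, M has normal n = KL × KM = (-2484, 3864, 1794) and equation n·P = -144762.
Checking the remaining points: n·N = -144762, n·J = -144762.
All equal -144762, so all 5 points lie in one plane.

Yes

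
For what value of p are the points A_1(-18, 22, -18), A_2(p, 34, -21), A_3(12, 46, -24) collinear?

Collinearity requires A_1A_2 × A_1A_3 = 0; each component is linear in p.
The y-component gives (6)p + (18) = 0, so p = -3.
The remaining components then also vanish.

-3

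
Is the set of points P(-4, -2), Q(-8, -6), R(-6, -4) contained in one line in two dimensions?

PQ = (-4, -4), PR = (-2, -2).
Checking proportionality: PR = 1/2·PQ, so the vectors are parallel and the points are collinear.

Yes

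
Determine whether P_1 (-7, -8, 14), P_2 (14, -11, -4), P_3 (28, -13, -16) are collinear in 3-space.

Yes

P_1P_2 = (21, -3, -18), P_1P_3 = (35, -5, -30).
P_1P_2 × P_1P_3 = (0, 0, 0).
The cross product vanishes, so the three points are collinear.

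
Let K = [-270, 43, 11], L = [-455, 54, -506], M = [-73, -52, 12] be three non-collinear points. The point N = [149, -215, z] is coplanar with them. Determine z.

A normal to the plane is n = KL × KM = (-49104, -101664, 15408).
N lies in the plane iff n · KN = 0.
This gives (15408)z + (5485248) = 0, so z = -356.

-356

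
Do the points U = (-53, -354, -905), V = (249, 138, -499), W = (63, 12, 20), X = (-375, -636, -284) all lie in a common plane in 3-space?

A normal to the plane through U, V, W is n = UV × UW = (306504, -232254, 53460).
The plane has equation n·P = 17591904. For X: n·X = 17591904.
Equal, so X lies in the plane and all four are coplanar.

Yes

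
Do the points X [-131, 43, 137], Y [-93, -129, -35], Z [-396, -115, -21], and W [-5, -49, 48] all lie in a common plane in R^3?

A normal to the plane through X, Y, Z is n = XY × XZ = (0, 51584, -51584).
The plane has equation n·P = -4848896. For W: n·W = -5003648.
-5003648 ≠ -4848896, so W is off the plane.

No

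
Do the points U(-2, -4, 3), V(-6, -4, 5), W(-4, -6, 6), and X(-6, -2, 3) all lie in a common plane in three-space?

With U as base: UV = (-4, 0, 2), UW = (-2, -2, 3), UX = (-4, 2, 0).
UW × UX = (-6, -12, -12).
UV · (UW × UX) = 0.
The scalar triple product vanishes, so the four points are coplanar.

Yes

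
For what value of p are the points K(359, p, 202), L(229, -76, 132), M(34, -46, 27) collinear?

-96

Direction LM = (-195, 30, -105). From the x-coordinate of K, the parameter along the line is τ = (359 − 229)/(-195) = -2/3.
Then p = (-76) + (-2/3)·(30) = -96.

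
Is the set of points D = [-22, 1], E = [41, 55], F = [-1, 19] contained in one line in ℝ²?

Yes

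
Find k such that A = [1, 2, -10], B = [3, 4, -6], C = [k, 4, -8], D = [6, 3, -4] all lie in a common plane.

1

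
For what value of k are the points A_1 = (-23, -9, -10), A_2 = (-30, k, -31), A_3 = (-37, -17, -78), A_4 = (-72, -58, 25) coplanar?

Normal to plane A_1A_3A_4: n = (-3612, 3822, 294); plane equation n·P = 45738.
Requiring n·A_2 = 45738: (3822)k + (99246) = 45738.
So k = -14.

-14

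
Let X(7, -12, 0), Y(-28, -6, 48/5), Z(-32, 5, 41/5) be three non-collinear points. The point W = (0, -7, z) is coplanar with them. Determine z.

1

The plane through X, Y, Z has equation −114x − (437/5)y − 361z = 1254/5.
Substituting W: (-361)z + (3059/5) = 1254/5, so z = 1.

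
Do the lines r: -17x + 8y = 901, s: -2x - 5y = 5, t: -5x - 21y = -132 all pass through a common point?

Lines aᵢx + bᵢy = cᵢ with pairwise distinct directions are concurrent exactly when det[aᵢ bᵢ cᵢ] = 0.
Here the determinant is 0.
It vanishes, so the lines are concurrent at (-45, 17).

Yes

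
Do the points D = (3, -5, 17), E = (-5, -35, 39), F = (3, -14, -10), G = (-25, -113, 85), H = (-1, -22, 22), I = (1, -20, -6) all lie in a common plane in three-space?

The plane through D, E, F has normal n = DE × DF = (1008, -216, 72) and equation n·P = 5328.
Checking the remaining points: n·G = 5328, n·H = 5328, n·I = 4896.
Since n·I = 4896 ≠ 5328, I is off the plane and the points are not all coplanar.

No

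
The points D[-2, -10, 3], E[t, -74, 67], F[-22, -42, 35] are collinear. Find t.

Collinearity requires DE × DF = 0; each component is linear in t.
The y-component gives (-32)t + (-1344) = 0, so t = -42.
The remaining components then also vanish.

-42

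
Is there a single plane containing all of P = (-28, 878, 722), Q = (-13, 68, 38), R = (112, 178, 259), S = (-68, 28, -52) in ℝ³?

No

The four points are coplanar iff the 3×3 determinant with rows PQ, PR, PS is zero.
Rows: (15, -810, -684), (140, -700, -463), (-40, -850, -774).
Expanding along the first row: (15)(148250) − (-810)(-126880) + (-684)(-147000) = -1050.
Nonzero ⇒ not coplanar.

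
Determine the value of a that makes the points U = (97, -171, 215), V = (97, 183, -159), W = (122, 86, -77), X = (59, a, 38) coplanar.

26

Normal to plane UVW: n = (-7250, -9350, -8850); plane equation n·P = -1007150.
Requiring n·X = -1007150: (-9350)a + (-764050) = -1007150.
So a = 26.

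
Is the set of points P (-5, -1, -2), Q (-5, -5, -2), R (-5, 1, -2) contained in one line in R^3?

PQ = (0, -4, 0), PR = (0, 2, 0).
PQ × PR = (0, 0, 0).
The cross product vanishes, so the three points are collinear.

Yes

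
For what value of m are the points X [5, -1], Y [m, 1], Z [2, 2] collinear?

The three points are collinear iff det[XY; XZ] = 0.
This determinant is linear in m: (3)m + (-9) = 0, so m = 3.

3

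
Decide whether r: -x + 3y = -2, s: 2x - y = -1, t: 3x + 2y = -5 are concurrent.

Yes

Intersecting r and s: solving the 2×2 system gives (x, y) = (-1, -1).
Substitute into t: (3)(-1) + (2)(-1) = -5.
This equals -5, so (-1, -1) lies on all three lines and they are concurrent.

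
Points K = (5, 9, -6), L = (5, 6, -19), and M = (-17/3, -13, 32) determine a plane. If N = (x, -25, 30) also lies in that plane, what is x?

A normal to the plane is n = KL × KM = (-400, 416/3, -32).
N lies in the plane iff n · KN = 0.
This gives (-400)x + (-11600/3) = 0, so x = -29/3.

-29/3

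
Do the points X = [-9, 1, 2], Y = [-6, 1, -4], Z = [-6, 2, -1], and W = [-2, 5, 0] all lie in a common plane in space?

The four points are coplanar iff the 3×3 determinant with rows XY, XZ, XW is zero.
Rows: (3, 0, -6), (3, 1, -3), (7, 4, -2).
Expanding along the first row: (3)(10) − (0)(15) + (-6)(5) = 0.
Zero determinant ⇒ coplanar.

Yes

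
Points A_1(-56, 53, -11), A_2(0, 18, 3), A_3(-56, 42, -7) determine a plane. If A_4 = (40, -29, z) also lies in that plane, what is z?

Coplanarity requires A_1A_2 · (A_1A_3 × A_1A_4) = 0.
A_1A_2 = (56, -35, 14), A_1A_3 = (0, -11, 4); the triple product is linear in z with coefficient -616 and constant term 12936.
Setting it to zero: z = 21.

21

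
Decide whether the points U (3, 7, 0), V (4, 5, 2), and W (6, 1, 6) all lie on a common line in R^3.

Yes

UV = (1, -2, 2), UW = (3, -6, 6).
Each component of UW is 3 times the corresponding component of UV, so UW = 3·UV and the points are collinear.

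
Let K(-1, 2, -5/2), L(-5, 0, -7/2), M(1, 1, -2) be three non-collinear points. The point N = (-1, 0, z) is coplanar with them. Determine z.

Coplanarity requires KL · (KM × KN) = 0.
KL = (-4, -2, -1), KM = (2, -1, 1/2); the triple product is linear in z with coefficient 8 and constant term 20.
Setting it to zero: z = -5/2.

-5/2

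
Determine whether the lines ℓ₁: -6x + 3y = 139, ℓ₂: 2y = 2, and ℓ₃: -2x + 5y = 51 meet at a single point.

No

Intersecting ℓ₁ and ℓ₂: solving the 2×2 system gives (x, y) = (-68/3, 1).
Substitute into ℓ₃: (-2)(-68/3) + (5)(1) = 151/3.
But ℓ₃ requires 51 ≠ 151/3, so the three lines have no common point.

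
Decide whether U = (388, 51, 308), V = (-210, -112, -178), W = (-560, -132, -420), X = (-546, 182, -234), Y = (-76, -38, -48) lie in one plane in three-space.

Yes

The plane through U, V, W has normal n = UV × UW = (29726, 25384, -45090) and equation n·P = -1059448.
Checking the remaining points: n·X = -1059448, n·Y = -1059448.
All equal -1059448, so all 5 points lie in one plane.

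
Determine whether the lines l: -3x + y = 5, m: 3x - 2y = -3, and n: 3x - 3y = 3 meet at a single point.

Intersecting l and m: solving the 2×2 system gives (x, y) = (-7/3, -2).
Substitute into n: (3)(-7/3) + (-3)(-2) = -1.
But n requires 3 ≠ -1, so the three lines have no common point.

No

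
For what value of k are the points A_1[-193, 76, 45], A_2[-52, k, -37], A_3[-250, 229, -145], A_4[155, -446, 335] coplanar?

Normal to plane A_1A_3A_4: n = (-54810, -49590, -23490); plane equation n·P = 5752440.
Requiring n·A_2 = 5752440: (-49590)k + (3719250) = 5752440.
So k = -41.

-41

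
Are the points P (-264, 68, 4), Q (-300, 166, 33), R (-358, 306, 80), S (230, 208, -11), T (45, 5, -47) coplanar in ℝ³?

The plane through P, Q, R has normal n = PQ × PR = (546, 10, 644) and equation n·X = -140888.
Checking the remaining points: n·S = 120576, n·T = -5648.
Since n·S = 120576 ≠ -140888, S is off the plane and the points are not all coplanar.

No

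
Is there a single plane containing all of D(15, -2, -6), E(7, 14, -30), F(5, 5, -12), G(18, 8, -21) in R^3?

A normal to the plane through D, E, F is n = DE × DF = (72, 192, 104).
The plane has equation n·P = 72. For G: n·G = 648.
648 ≠ 72, so G is off the plane.

No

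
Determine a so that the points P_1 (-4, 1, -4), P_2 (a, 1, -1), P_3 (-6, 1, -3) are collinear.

-10

Direction P_1P_3 = (-2, 0, 1). From the z-coordinate of P_2, the parameter along the line is τ = (-1 − (-4))/1 = 3.
Then a = (-4) + 3·(-2) = -10.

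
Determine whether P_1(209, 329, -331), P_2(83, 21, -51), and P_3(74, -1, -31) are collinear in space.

P_1P_2 = (-126, -308, 280), P_1P_3 = (-135, -330, 300).
P_1P_2 × P_1P_3 = (0, 0, 0).
The cross product vanishes, so the three points are collinear.

Yes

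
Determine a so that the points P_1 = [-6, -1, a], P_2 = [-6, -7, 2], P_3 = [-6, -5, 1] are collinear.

-1

Collinearity requires P_1P_2 × P_1P_3 = 0; each component is linear in a.
The x-component gives (2)a + (2) = 0, so a = -1.
The remaining components then also vanish.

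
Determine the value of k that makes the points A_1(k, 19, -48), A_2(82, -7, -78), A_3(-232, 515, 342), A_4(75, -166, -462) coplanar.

70

The points are coplanar iff A_1A_2 · (A_1A_3 × A_1A_4) = 0.
Expanding, this is linear in k: (133668)k + (-9356760) = 0.
So k = 70.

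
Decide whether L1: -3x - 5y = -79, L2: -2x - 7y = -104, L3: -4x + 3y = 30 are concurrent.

Lines aᵢx + bᵢy = cᵢ with pairwise distinct directions are concurrent exactly when det[aᵢ bᵢ cᵢ] = 0.
Here the determinant is 0.
It vanishes, so the lines are concurrent at (3, 14).

Yes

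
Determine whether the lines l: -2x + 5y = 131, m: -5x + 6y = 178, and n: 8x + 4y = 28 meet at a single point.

Yes

The three lines meet at one point iff the augmented coefficient matrix [aᵢ bᵢ cᵢ] has rank < 3, i.e. its determinant vanishes.
Here the determinant is 0.
It vanishes, so the lines are concurrent at (-8, 23).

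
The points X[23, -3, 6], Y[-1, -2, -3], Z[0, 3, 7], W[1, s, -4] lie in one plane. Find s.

-3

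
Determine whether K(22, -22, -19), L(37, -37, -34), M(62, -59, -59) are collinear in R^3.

No

KL = (15, -15, -15), KM = (40, -37, -40).
KL × KM = (45, 0, 45).
The cross product is nonzero, so the points do not lie on one line.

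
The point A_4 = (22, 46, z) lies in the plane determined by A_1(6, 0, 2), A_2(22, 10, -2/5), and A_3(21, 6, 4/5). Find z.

The plane through A_1, A_2, A_3 has equation (12/5)x − (84/5)y − 54z = -468/5.
Substituting A_4: (-54)z + (-720) = -468/5, so z = -58/5.

-58/5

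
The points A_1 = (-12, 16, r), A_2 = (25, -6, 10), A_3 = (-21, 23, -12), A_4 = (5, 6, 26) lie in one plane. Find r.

Coplanarity ⇔ det[A_1A_2; A_1A_3; A_1A_4] = 0.
Expanding, this is linear in r: (-28)r + (1344) = 0.
So r = 48.

48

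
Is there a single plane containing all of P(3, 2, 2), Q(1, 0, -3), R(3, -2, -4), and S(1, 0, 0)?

A normal to the plane through P, Q, R is n = PQ × PR = (-8, -12, 8).
The plane has equation n·X = -32. For S: n·S = -8.
-8 ≠ -32, so S is off the plane.

No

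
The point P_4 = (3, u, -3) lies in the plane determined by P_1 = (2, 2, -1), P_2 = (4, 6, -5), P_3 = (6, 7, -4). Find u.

The plane through P_1, P_2, P_3 has equation 8x − 10y − 6z = 2.
Substituting P_4: (-10)u + (42) = 2, so u = 4.

4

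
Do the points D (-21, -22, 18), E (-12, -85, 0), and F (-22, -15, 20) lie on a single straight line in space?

DE = (9, -63, -18), DF = (-1, 7, 2).
Each component of DF is -1/9 times the corresponding component of DE, so DF = -1/9·DE and the points are collinear.

Yes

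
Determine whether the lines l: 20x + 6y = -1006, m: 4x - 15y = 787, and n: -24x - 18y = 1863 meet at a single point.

No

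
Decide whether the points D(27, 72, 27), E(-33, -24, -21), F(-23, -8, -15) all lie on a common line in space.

No

DE = (-60, -96, -48), DF = (-50, -80, -42).
Comparing components 2 and 3: (-96)(-42) − (-48)(-80) = 192 ≠ 0, so DE and DF are not parallel and the points are not collinear.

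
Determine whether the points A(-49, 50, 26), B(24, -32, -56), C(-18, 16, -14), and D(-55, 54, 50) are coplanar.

With A as base: AB = (73, -82, -82), AC = (31, -34, -40), AD = (-6, 4, 24).
AC × AD = (-656, -504, -80).
AB · (AC × AD) = 0.
The scalar triple product vanishes, so the four points are coplanar.

Yes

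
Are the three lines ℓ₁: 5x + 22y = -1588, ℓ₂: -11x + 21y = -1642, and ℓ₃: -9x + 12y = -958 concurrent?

Intersecting ℓ₁ and ℓ₂: solving the 2×2 system gives (x, y) = (8, -74).
Substitute into ℓ₃: (-9)(8) + (12)(-74) = -960.
But ℓ₃ requires -958 ≠ -960, so the three lines have no common point.

No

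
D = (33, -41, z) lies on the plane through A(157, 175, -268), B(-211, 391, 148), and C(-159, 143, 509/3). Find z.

The plane through A, B, C has equation 107848x + (88816/3)y + 80032z = 1993480/3.
Substituting D: (80032)z + (7035496/3) = 1993480/3, so z = -21.

-21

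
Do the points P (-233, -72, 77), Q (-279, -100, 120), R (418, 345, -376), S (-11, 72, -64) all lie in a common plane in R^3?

Yes

With P as base: PQ = (-46, -28, 43), PR = (651, 417, -453), PS = (222, 144, -141).
PR × PS = (6435, -8775, 1170).
PQ · (PR × PS) = 0.
The scalar triple product vanishes, so the four points are coplanar.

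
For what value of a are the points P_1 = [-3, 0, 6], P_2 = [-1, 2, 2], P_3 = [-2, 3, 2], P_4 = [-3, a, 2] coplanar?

Coplanarity ⇔ det[P_1P_2; P_1P_3; P_1P_4] = 0.
Expanding, this is linear in a: (4)a + (-16) = 0.
So a = 4.

4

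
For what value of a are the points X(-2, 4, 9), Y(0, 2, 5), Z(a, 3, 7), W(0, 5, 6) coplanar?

-1

Normal to plane XYW: n = (10, -2, 6); plane equation n·P = 26.
Requiring n·Z = 26: (10)a + (36) = 26.
So a = -1.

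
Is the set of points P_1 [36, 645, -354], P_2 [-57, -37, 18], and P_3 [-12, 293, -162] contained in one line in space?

P_1P_2 = (-93, -682, 372), P_1P_3 = (-48, -352, 192).
Each component of P_1P_3 is 16/31 times the corresponding component of P_1P_2, so P_1P_3 = 16/31·P_1P_2 and the points are collinear.

Yes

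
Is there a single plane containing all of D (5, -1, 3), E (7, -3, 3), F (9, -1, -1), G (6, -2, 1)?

The four points are coplanar iff the 3×3 determinant with rows DE, DF, DG is zero.
Rows: (2, -2, 0), (4, 0, -4), (1, -1, -2).
Expanding along the first row: (2)(-4) − (-2)(-4) + (0)(-4) = -16.
Nonzero ⇒ not coplanar.

No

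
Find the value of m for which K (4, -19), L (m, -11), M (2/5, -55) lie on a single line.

The three points are collinear iff det[KL; KM] = 0.
This determinant is linear in m: (-36)m + (864/5) = 0, so m = 24/5.

24/5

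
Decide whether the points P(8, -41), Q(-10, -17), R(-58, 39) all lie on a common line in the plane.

PQ = (-18, 24), PR = (-66, 80).
Twice the signed area of △PQR is (-18)(80) − (24)(-66) = 144.
The area is nonzero, so the three points are not collinear.

No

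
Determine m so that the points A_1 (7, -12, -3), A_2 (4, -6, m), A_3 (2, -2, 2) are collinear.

Direction A_1A_3 = (-5, 10, 5). From the x-coordinate of A_2, the parameter along the line is τ = (4 − 7)/(-5) = 3/5.
Then m = (-3) + 3/5·(5) = 0.

0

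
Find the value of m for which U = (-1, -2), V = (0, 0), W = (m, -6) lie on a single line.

-3

Collinearity: (W − U) must be parallel to (V − U) = (1, 2).
Cross-multiplying the components: (m − (-1))·(2) = (-4)·(1).
Solving gives m = -3.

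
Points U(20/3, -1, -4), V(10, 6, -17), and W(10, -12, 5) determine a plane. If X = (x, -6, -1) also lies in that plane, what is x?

A normal to the plane is n = UV × UW = (-80, -220/3, -60).
X lies in the plane iff n · UX = 0.
This gives (-80)x + (720) = 0, so x = 9.

9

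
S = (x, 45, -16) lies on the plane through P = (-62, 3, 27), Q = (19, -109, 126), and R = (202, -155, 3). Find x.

-87

Coplanarity requires PQ · (PR × PS) = 0.
PQ = (81, -112, 99), PR = (264, -158, -24); the triple product is linear in x with coefficient 18330 and constant term 1594710.
Setting it to zero: x = -87.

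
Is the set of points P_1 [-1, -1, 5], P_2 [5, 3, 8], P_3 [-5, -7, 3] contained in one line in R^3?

No

P_1P_2 = (6, 4, 3), P_1P_3 = (-4, -6, -2).
P_1P_2 × P_1P_3 = (10, 0, -20).
The cross product is nonzero, so the points do not lie on one line.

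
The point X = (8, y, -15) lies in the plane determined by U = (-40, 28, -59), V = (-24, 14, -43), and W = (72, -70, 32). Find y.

-14

The plane through U, V, W has equation 294x + 336y = -2352.
Substituting X: (336)y + (2352) = -2352, so y = -14.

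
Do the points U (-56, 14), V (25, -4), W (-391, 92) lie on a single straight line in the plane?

UV = (81, -18), UW = (-335, 78).
If collinear, UW would be a scalar multiple of UV. But (81)·(78) ≠ (-18)·(-335) (difference 288), so they are not parallel; the points are not collinear.

No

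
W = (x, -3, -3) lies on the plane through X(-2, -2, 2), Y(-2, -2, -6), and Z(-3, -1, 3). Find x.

The plane through X, Y, Z has equation 8x + 8y = -32.
Substituting W: (8)x + (-24) = -32, so x = -1.

-1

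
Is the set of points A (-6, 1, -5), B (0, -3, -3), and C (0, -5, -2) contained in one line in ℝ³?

AB = (6, -4, 2), AC = (6, -6, 3).
AB × AC = (0, -6, -12).
The cross product is nonzero, so the points do not lie on one line.

No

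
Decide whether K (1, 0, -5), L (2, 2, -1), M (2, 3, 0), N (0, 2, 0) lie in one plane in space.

No

A normal to the plane through K, L, M is n = KL × KM = (-2, -1, 1).
The plane has equation n·P = -7. For N: n·N = -2.
-2 ≠ -7, so N is off the plane.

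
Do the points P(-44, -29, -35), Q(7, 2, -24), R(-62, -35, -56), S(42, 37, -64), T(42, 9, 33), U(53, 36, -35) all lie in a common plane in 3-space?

Yes

The plane through P, Q, R has normal n = PQ × PR = (-585, 873, 252) and equation n·X = -8397.
Checking the remaining points: n·S = -8397, n·T = -8397, n·U = -8397.
All equal -8397, so all 6 points lie in one plane.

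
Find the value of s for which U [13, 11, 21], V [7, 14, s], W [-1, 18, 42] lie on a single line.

30

Direction UW = (-14, 7, 21). From the x-coordinate of V, the parameter along the line is τ = (7 − 13)/(-14) = 3/7.
Then s = 21 + 3/7·(21) = 30.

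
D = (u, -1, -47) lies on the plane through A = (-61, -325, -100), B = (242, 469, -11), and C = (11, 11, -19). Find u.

41

Coplanarity requires AB · (AC × AD) = 0.
AB = (303, 794, 89), AC = (72, 336, 81); the triple product is linear in u with coefficient 34410 and constant term -1410810.
Setting it to zero: u = 41.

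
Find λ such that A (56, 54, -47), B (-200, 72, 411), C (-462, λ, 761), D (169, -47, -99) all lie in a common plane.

Coplanarity ⇔ det[AB; AC; AD] = 0.
Expanding, this is linear in λ: (-38442)λ + (6304488) = 0.
So λ = 164.

164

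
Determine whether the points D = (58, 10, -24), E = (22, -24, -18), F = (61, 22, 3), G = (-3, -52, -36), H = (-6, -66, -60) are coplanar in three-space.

No

The plane through D, E, F has normal n = DE × DF = (-990, 990, -330) and equation n·P = -39600.
Checking the remaining points: n·G = -36630, n·H = -39600.
Since n·G = -36630 ≠ -39600, G is off the plane and the points are not all coplanar.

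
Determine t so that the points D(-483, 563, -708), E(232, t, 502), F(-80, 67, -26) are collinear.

-317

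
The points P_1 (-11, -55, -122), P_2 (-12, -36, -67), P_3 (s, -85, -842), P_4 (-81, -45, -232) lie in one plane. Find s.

-326

Normal to plane P_1P_2P_4: n = (-2640, -3960, 1320); plane equation n·P = 85800.
Requiring n·P_3 = 85800: (-2640)s + (-774840) = 85800.
So s = -326.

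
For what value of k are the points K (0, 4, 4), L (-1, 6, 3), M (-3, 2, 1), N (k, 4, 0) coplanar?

-4

The points are coplanar iff KL · (KM × KN) = 0.
Expanding, this is linear in k: (-8)k + (-32) = 0.
So k = -4.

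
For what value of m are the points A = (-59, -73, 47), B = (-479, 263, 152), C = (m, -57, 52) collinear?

-79

Direction AB = (-420, 336, 105). From the y-coordinate of C, the parameter along the line is τ = (-57 − (-73))/336 = 1/21.
Then m = (-59) + 1/21·(-420) = -79.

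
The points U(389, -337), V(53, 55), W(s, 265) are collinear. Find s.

The three points are collinear iff det[UV; UW] = 0.
This determinant is linear in s: (-392)s + (-49784) = 0, so s = -127.

-127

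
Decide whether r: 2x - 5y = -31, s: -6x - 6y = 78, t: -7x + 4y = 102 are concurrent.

The three lines meet at one point iff the augmented coefficient matrix [aᵢ bᵢ cᵢ] has rank < 3, i.e. its determinant vanishes.
Here the determinant is -132.
Nonzero, so no common point exists.

No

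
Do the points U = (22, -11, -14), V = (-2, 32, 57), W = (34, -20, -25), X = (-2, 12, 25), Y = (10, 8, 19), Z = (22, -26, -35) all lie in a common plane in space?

The plane through U, V, W has normal n = UV × UW = (166, 588, -300) and equation n·P = 1384.
Checking the remaining points: n·X = -776, n·Y = 664, n·Z = -1136.
Since n·X = -776 ≠ 1384, X is off the plane and the points are not all coplanar.

No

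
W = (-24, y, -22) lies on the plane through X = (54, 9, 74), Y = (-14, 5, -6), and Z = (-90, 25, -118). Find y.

9

The plane through X, Y, Z has equation 2048x − 1536y − 1664z = -26368.
Substituting W: (-1536)y + (-12544) = -26368, so y = 9.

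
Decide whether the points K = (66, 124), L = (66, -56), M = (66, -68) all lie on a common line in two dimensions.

KL = (0, -180), KM = (0, -192).
Twice the signed area of △KLM is (0)(-192) − (-180)(0) = 0.
The triangle is degenerate (zero area), so the points are collinear.

Yes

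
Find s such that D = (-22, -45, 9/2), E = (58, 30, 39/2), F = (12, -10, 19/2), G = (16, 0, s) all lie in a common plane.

15/2

Normal to plane DEF: n = (-150, 110, 250); plane equation n·P = -525.
Requiring n·G = -525: (250)s + (-2400) = -525.
So s = 15/2.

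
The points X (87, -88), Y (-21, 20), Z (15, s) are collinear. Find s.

-16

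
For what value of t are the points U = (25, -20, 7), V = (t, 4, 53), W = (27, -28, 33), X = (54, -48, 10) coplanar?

-12

Normal to plane UWX: n = (704, 748, 176); plane equation n·P = 3872.
Requiring n·V = 3872: (704)t + (12320) = 3872.
So t = -12.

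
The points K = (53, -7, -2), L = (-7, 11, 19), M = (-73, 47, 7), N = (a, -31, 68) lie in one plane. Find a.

Normal to plane KLM: n = (-972, -2106, -972); plane equation n·P = -34830.
Requiring n·N = -34830: (-972)a + (-810) = -34830.
So a = 35.

35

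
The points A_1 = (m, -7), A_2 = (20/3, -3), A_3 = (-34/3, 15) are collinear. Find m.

The three points are collinear iff det[A_1A_2; A_1A_3] = 0.
This determinant is linear in m: (-18)m + (192) = 0, so m = 32/3.

32/3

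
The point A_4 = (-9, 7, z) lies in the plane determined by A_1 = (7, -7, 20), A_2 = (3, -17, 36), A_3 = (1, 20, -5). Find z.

21

A normal to the plane is n = A_1A_2 × A_1A_3 = (-182, -196, -168).
A_4 lies in the plane iff n · A_1A_4 = 0.
This gives (-168)z + (3528) = 0, so z = 21.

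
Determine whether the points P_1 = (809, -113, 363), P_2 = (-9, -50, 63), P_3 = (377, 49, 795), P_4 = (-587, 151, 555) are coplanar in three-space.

The four points are coplanar iff the 3×3 determinant with rows P_1P_2, P_1P_3, P_1P_4 is zero.
Rows: (-818, 63, -300), (-432, 162, 432), (-1396, 264, 192).
Expanding along the first row: (-818)(-82944) − (63)(520128) + (-300)(112104) = 1448928.
Nonzero ⇒ not coplanar.

No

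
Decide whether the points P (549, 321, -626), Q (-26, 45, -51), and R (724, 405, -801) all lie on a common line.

Yes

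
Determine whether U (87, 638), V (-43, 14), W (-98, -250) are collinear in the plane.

UV = (-130, -624), UW = (-185, -888).
Twice the signed area of △UVW is (-130)(-888) − (-624)(-185) = 0.
The triangle is degenerate (zero area), so the points are collinear.

Yes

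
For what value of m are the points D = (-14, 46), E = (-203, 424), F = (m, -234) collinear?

Collinearity: (F − D) must be parallel to (E − D) = (-189, 378).
Cross-multiplying the components: (m − (-14))·(378) = (-280)·(-189).
Solving gives m = 126.

126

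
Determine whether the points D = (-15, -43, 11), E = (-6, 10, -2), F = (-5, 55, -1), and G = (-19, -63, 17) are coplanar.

Yes

A normal to the plane through D, E, F is n = DE × DF = (638, -22, 352).
The plane has equation n·P = -4752. For G: n·G = -4752.
Equal, so G lies in the plane and all four are coplanar.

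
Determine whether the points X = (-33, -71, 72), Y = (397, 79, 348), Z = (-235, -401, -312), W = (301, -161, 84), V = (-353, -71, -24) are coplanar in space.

The plane through X, Y, Z has normal n = XY × XZ = (33480, 109368, -111600) and equation n·P = -16905168.
Checking the remaining points: n·W = -16905168, n·V = -16905168.
All equal -16905168, so all 5 points lie in one plane.

Yes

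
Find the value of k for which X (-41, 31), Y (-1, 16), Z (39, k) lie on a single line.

1

Collinearity: (Z − X) must be parallel to (Y − X) = (40, -15).
Cross-multiplying the components: (k − 31)·(40) = (80)·(-15).
Solving gives k = 1.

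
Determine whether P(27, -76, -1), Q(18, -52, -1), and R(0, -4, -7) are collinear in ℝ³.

PQ = (-9, 24, 0), PR = (-27, 72, -6).
Comparing components 2 and 3: (24)(-6) − (0)(72) = -144 ≠ 0, so PQ and PR are not parallel and the points are not collinear.

No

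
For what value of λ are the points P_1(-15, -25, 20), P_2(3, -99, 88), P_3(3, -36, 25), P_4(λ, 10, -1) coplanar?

Coplanarity ⇔ det[P_1P_2; P_1P_3; P_1P_4] = 0.
Expanding, this is linear in λ: (378)λ + (21546) = 0.
So λ = -57.

-57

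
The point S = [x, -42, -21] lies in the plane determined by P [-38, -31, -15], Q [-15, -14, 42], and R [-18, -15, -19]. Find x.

A normal to the plane is n = PQ × PR = (-980, 1232, 28).
S lies in the plane iff n · PS = 0.
This gives (-980)x + (-50960) = 0, so x = -52.

-52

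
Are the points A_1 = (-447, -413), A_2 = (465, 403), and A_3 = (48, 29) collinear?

No

A_1A_2 = (912, 816), A_1A_3 = (495, 442).
If collinear, A_1A_3 would be a scalar multiple of A_1A_2. But (912)·(442) ≠ (816)·(495) (difference -816), so they are not parallel; the points are not collinear.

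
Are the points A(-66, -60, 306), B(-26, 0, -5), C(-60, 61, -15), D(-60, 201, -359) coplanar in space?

No

The four points are coplanar iff the 3×3 determinant with rows AB, AC, AD is zero.
Rows: (40, 60, -311), (6, 121, -321), (6, 261, -665).
Expanding along the first row: (40)(3316) − (60)(-2064) + (-311)(840) = -4760.
Nonzero ⇒ not coplanar.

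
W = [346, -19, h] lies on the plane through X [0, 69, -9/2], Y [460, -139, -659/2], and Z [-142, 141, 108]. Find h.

-142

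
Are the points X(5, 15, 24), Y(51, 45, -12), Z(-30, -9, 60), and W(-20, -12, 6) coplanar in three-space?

No

A normal to the plane through X, Y, Z is n = XY × XZ = (216, -396, -54).
The plane has equation n·P = -6156. For W: n·W = 108.
108 ≠ -6156, so W is off the plane.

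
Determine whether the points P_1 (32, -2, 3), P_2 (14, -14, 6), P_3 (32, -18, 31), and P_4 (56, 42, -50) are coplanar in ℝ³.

Yes

A normal to the plane through P_1, P_2, P_3 is n = P_1P_2 × P_1P_3 = (-288, 504, 288).
The plane has equation n·P = -9360. For P_4: n·P_4 = -9360.
Equal, so P_4 lies in the plane and all four are coplanar.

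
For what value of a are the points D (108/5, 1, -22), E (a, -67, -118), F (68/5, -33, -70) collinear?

28/5

Direction DF = (-8, -34, -48). From the y-coordinate of E, the parameter along the line is τ = (-67 − 1)/(-34) = 2.
Then a = 108/5 + 2·(-8) = 28/5.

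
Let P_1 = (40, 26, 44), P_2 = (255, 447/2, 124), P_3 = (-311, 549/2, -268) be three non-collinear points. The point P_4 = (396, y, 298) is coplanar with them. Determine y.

The plane through P_1, P_2, P_3 has equation −81500x + 39000y + 122750z = 3155000.
Substituting P_4: (39000)y + (4305500) = 3155000, so y = -59/2.

-59/2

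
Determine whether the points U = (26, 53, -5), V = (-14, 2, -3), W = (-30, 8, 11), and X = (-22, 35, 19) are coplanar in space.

Yes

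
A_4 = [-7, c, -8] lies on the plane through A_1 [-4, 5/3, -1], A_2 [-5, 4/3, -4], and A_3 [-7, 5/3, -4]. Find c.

The plane through A_1, A_2, A_3 has equation 1x + 6y − 1z = 7.
Substituting A_4: (6)c + (1) = 7, so c = 1.

1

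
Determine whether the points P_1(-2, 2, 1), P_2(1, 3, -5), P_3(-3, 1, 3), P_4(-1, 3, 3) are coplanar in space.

No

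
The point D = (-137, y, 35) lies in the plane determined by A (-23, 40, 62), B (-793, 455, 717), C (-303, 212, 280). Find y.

The plane through A, B, C has equation −22190x − 15540y − 16240z = -1118110.
Substituting D: (-15540)y + (2471630) = -1118110, so y = 231.

231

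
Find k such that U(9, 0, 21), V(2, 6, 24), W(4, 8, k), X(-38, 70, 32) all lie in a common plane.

Normal to plane UVX: n = (-144, -64, -208); plane equation n·P = -5664.
Requiring n·W = -5664: (-208)k + (-1088) = -5664.
So k = 22.

22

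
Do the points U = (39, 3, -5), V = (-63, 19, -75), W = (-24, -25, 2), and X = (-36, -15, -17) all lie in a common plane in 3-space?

Yes

With U as base: UV = (-102, 16, -70), UW = (-63, -28, 7), UX = (-75, -18, -12).
UW × UX = (462, -1281, -966).
UV · (UW × UX) = 0.
The scalar triple product vanishes, so the four points are coplanar.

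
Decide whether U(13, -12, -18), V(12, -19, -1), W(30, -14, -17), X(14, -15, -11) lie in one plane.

No

The four points are coplanar iff the 3×3 determinant with rows UV, UW, UX is zero.
Rows: (-1, -7, 17), (17, -2, 1), (1, -3, 7).
Expanding along the first row: (-1)(-11) − (-7)(118) + (17)(-49) = 4.
Nonzero ⇒ not coplanar.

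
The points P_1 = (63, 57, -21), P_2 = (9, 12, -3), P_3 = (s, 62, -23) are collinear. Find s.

69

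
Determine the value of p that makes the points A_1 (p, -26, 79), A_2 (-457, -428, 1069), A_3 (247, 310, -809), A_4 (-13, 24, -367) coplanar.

-75

Coplanarity ⇔ det[A_1A_2; A_1A_3; A_1A_4] = 0.
Expanding, this is linear in p: (210912)p + (15818400) = 0.
So p = -75.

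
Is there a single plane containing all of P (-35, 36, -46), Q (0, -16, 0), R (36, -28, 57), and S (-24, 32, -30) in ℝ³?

No

A normal to the plane through P, Q, R is n = PQ × PR = (-2412, -339, 1452).
The plane has equation n·X = 5424. For S: n·S = 3480.
3480 ≠ 5424, so S is off the plane.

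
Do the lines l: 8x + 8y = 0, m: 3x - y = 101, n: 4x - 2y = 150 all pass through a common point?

The three lines meet at one point iff the augmented coefficient matrix [aᵢ bᵢ cᵢ] has rank < 3, i.e. its determinant vanishes.
Here the determinant is 48.
Nonzero, so no common point exists.

No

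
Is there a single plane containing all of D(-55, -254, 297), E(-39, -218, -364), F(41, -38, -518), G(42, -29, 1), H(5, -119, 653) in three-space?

The plane through D, E, F has normal n = DE × DF = (113436, -50416, 0) and equation n·P = 6566684.
Checking the remaining points: n·G = 6226376, n·H = 6566684.
Since n·G = 6226376 ≠ 6566684, G is off the plane and the points are not all coplanar.

No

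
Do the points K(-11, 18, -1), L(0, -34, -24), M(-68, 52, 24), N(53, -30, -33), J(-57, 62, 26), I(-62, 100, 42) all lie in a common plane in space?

The plane through K, L, M has normal n = KL × KM = (-518, 1036, -2590) and equation n·P = 26936.
Checking the remaining points: n·N = 26936, n·J = 26418, n·I = 26936.
Since n·J = 26418 ≠ 26936, J is off the plane and the points are not all coplanar.

No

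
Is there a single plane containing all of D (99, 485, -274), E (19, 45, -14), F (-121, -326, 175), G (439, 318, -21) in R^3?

Yes

A normal to the plane through D, E, F is n = DE × DF = (13300, -21280, -31920).
The plane has equation n·P = -258020. For G: n·G = -258020.
Equal, so G lies in the plane and all four are coplanar.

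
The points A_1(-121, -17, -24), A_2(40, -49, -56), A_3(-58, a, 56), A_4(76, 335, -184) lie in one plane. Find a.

Normal to plane A_1A_2A_4: n = (16384, 19456, 62976); plane equation n·P = -3824640.
Requiring n·A_3 = -3824640: (19456)a + (2576384) = -3824640.
So a = -329.

-329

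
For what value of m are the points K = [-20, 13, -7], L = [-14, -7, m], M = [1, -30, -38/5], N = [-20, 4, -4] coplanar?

Normal to plane KMN: n = (-672/5, -63, -189); plane equation n·P = 3192.
Requiring n·L = 3192: (-189)m + (11613/5) = 3192.
So m = -23/5.

-23/5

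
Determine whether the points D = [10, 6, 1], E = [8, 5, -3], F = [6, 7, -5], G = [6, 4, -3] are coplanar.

No

The four points are coplanar iff the 3×3 determinant with rows DE, DF, DG is zero.
Rows: (-2, -1, -4), (-4, 1, -6), (-4, -2, -4).
Expanding along the first row: (-2)(-16) − (-1)(-8) + (-4)(12) = -24.
Nonzero ⇒ not coplanar.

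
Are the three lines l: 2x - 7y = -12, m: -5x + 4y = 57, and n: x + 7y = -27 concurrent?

Yes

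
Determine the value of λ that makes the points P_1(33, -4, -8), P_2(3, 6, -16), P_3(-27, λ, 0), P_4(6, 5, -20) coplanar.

16

Coplanarity ⇔ det[P_1P_2; P_1P_3; P_1P_4] = 0.
Expanding, this is linear in λ: (144)λ + (-2304) = 0.
So λ = 16.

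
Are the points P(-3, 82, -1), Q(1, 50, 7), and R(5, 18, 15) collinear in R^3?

Yes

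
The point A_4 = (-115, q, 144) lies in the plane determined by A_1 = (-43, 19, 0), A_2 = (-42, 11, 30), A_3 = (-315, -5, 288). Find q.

-5

The plane through A_1, A_2, A_3 has equation −1584x − 8448y − 2200z = -92400.
Substituting A_4: (-8448)q + (-134640) = -92400, so q = -5.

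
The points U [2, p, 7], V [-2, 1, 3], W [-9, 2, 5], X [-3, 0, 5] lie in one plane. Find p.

Coplanarity ⇔ det[UV; UW; UX] = 0.
Expanding, this is linear in p: (-12)p + (-36) = 0.
So p = -3.

-3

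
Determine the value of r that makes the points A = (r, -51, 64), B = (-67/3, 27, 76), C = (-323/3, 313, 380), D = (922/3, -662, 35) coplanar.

41/3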